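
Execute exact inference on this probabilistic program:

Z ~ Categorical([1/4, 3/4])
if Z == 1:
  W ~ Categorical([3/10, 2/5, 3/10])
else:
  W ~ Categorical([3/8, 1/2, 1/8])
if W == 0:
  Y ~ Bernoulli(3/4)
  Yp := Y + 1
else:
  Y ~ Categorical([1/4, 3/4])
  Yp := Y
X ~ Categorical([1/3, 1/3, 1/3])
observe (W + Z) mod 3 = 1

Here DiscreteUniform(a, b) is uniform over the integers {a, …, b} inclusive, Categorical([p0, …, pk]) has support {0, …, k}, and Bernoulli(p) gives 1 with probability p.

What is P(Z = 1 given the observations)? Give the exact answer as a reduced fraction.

P(Z = 1 | obs) = 9/14

Enumerate traces; 12 have nonzero weight after conditioning:
  (Z=0, W=1, Y=0, X=0) weight 1/96
  (Z=0, W=1, Y=0, X=1) weight 1/96
  (Z=0, W=1, Y=0, X=2) weight 1/96
  (Z=0, W=1, Y=1, X=0) weight 1/32
  (Z=0, W=1, Y=1, X=1) weight 1/32
  (Z=0, W=1, Y=1, X=2) weight 1/32
  (Z=1, W=0, Y=0, X=0) weight 3/160
  (Z=1, W=0, Y=0, X=1) weight 3/160
  … 4 more
Group by Z:
  weight(Z=0) = 1/8
  weight(Z=1) = 9/40
Total weight = 1/8 + 9/40 = 7/20
P(Z=0 | obs) = 1/8 / 7/20 = 5/14
P(Z=1 | obs) = 9/40 / 7/20 = 9/14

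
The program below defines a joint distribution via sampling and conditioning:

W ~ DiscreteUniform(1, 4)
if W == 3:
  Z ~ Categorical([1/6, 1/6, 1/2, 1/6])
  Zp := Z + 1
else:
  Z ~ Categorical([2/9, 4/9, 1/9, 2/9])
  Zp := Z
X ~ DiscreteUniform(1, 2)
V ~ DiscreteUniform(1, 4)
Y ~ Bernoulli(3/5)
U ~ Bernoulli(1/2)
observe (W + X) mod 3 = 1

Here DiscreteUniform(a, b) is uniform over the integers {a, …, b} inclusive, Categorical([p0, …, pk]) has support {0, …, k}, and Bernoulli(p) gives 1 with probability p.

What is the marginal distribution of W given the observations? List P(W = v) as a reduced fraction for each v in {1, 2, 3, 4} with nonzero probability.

Enumerate traces; 128 have nonzero weight after conditioning:
  (W=2, Z=0, X=2, V=1, Y=0, U=0) weight 1/720
  (W=2, Z=0, X=2, V=1, Y=0, U=1) weight 1/720
  (W=2, Z=0, X=2, V=1, Y=1, U=0) weight 1/480
  (W=2, Z=0, X=2, V=1, Y=1, U=1) weight 1/480
  (W=2, Z=0, X=2, V=2, Y=0, U=0) weight 1/720
  (W=2, Z=0, X=2, V=2, Y=0, U=1) weight 1/720
  (W=2, Z=0, X=2, V=2, Y=1, U=0) weight 1/480
  (W=2, Z=0, X=2, V=2, Y=1, U=1) weight 1/480
  (W=3, Z=0, X=1, V=1, Y=0, U=0) weight 1/960
  … 119 more
Group by W:
  weight(W=2) = 1/8
  weight(W=3) = 1/8
Total weight = 1/8 + 1/8 = 1/4
P(W=2 | obs) = 1/8 / 1/4 = 1/2
P(W=3 | obs) = 1/8 / 1/4 = 1/2

P(W=2) = 1/2, P(W=3) = 1/2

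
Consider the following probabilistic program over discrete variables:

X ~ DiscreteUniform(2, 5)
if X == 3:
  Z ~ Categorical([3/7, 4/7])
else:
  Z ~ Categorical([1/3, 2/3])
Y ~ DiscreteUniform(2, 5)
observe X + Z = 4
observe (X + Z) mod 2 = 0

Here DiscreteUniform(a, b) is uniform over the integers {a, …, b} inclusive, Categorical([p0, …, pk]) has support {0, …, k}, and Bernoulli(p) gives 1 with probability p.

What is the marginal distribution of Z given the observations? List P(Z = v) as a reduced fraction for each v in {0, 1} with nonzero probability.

P(Z=0) = 7/19, P(Z=1) = 12/19

Enumerate traces; 8 have nonzero weight after conditioning:
  (X=3, Z=1, Y=2) weight 1/28
  (X=3, Z=1, Y=3) weight 1/28
  (X=3, Z=1, Y=4) weight 1/28
  (X=3, Z=1, Y=5) weight 1/28
  (X=4, Z=0, Y=2) weight 1/48
  (X=4, Z=0, Y=3) weight 1/48
  (X=4, Z=0, Y=4) weight 1/48
  (X=4, Z=0, Y=5) weight 1/48
Group by Z:
  weight(Z=0) = 1/12
  weight(Z=1) = 1/7
Total weight = 1/12 + 1/7 = 19/84
P(Z=0 | obs) = 1/12 / 19/84 = 7/19
P(Z=1 | obs) = 1/7 / 19/84 = 12/19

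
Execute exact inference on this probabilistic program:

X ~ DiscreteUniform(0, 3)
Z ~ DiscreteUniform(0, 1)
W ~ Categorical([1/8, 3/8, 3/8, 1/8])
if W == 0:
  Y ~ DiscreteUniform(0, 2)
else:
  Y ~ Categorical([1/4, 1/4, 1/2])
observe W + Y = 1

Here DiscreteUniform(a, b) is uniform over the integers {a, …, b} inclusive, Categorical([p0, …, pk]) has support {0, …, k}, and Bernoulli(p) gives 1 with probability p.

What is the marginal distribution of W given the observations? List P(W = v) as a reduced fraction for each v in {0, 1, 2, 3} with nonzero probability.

P(W=0) = 4/13, P(W=1) = 9/13

Enumerate traces; 16 have nonzero weight after conditioning:
  (X=0, Z=0, W=0, Y=1) weight 1/192
  (X=0, Z=0, W=1, Y=0) weight 3/256
  (X=0, Z=1, W=0, Y=1) weight 1/192
  (X=0, Z=1, W=1, Y=0) weight 3/256
  (X=1, Z=0, W=0, Y=1) weight 1/192
  (X=1, Z=0, W=1, Y=0) weight 3/256
  (X=1, Z=1, W=0, Y=1) weight 1/192
  (X=1, Z=1, W=1, Y=0) weight 3/256
  … 8 more
Group by W:
  weight(W=0) = 1/24
  weight(W=1) = 3/32
Total weight = 1/24 + 3/32 = 13/96
P(W=0 | obs) = 1/24 / 13/96 = 4/13
P(W=1 | obs) = 3/32 / 13/96 = 9/13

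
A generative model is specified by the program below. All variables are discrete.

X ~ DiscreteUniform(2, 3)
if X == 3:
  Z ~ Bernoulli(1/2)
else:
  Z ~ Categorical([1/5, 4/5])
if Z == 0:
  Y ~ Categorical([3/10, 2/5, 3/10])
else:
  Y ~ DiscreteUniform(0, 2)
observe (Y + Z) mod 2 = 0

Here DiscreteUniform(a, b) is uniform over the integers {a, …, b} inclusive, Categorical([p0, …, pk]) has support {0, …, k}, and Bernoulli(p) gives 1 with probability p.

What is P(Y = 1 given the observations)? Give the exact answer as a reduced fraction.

P(Y = 1 | obs) = 65/128

Enumerate traces; 6 have nonzero weight after conditioning:
  (X=2, Z=0, Y=0) weight 3/100
  (X=2, Z=0, Y=2) weight 3/100
  (X=2, Z=1, Y=1) weight 2/15
  (X=3, Z=0, Y=0) weight 3/40
  (X=3, Z=0, Y=2) weight 3/40
  (X=3, Z=1, Y=1) weight 1/12
Group by Y:
  weight(Y=0) = 21/200
  weight(Y=1) = 13/60
  weight(Y=2) = 21/200
Total weight = 21/200 + 13/60 + 21/200 = 32/75
P(Y=0 | obs) = 21/200 / 32/75 = 63/256
P(Y=1 | obs) = 13/60 / 32/75 = 65/128
P(Y=2 | obs) = 21/200 / 32/75 = 63/256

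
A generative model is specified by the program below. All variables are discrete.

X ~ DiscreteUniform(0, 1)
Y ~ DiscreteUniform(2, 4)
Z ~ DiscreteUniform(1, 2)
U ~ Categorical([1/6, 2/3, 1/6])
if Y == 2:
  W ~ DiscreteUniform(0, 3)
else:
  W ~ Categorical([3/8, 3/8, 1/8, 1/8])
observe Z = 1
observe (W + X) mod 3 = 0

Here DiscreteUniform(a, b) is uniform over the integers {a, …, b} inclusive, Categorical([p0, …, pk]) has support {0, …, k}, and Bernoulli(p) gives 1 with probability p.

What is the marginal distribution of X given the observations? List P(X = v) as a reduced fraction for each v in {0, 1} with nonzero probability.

Enumerate traces; 27 have nonzero weight after conditioning:
  (X=0, Y=2, Z=1, U=0, W=0) weight 1/288
  (X=0, Y=2, Z=1, U=0, W=3) weight 1/288
  (X=0, Y=2, Z=1, U=1, W=0) weight 1/72
  (X=0, Y=2, Z=1, U=1, W=3) weight 1/72
  (X=0, Y=2, Z=1, U=2, W=0) weight 1/288
  (X=0, Y=2, Z=1, U=2, W=3) weight 1/288
  (X=0, Y=3, Z=1, U=0, W=0) weight 1/192
  (X=0, Y=3, Z=1, U=0, W=3) weight 1/576
  (X=1, Y=2, Z=1, U=0, W=2) weight 1/288
  … 18 more
Group by X:
  weight(X=0) = 1/8
  weight(X=1) = 1/24
Total weight = 1/8 + 1/24 = 1/6
P(X=0 | obs) = 1/8 / 1/6 = 3/4
P(X=1 | obs) = 1/24 / 1/6 = 1/4

P(X=0) = 3/4, P(X=1) = 1/4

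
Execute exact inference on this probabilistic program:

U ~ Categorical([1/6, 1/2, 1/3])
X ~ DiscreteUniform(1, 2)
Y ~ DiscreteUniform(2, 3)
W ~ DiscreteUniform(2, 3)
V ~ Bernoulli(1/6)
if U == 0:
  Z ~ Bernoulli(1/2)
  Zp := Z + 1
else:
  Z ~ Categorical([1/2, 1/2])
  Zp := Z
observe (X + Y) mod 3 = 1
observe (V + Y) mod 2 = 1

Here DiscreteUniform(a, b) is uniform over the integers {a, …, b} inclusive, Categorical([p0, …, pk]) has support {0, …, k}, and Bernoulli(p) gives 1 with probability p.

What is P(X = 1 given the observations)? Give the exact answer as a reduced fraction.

Enumerate traces; 24 have nonzero weight after conditioning:
  (U=0, X=1, Y=3, W=2, V=0, Z=0) weight 5/576
  (U=0, X=1, Y=3, W=2, V=0, Z=1) weight 5/576
  (U=0, X=1, Y=3, W=3, V=0, Z=0) weight 5/576
  (U=0, X=1, Y=3, W=3, V=0, Z=1) weight 5/576
  (U=0, X=2, Y=2, W=2, V=1, Z=0) weight 1/576
  (U=0, X=2, Y=2, W=2, V=1, Z=1) weight 1/576
  (U=0, X=2, Y=2, W=3, V=1, Z=0) weight 1/576
  (U=0, X=2, Y=2, W=3, V=1, Z=1) weight 1/576
  … 16 more
Group by X:
  weight(X=1) = 5/24
  weight(X=2) = 1/24
Total weight = 5/24 + 1/24 = 1/4
P(X=1 | obs) = 5/24 / 1/4 = 5/6
P(X=2 | obs) = 1/24 / 1/4 = 1/6

P(X = 1 | obs) = 5/6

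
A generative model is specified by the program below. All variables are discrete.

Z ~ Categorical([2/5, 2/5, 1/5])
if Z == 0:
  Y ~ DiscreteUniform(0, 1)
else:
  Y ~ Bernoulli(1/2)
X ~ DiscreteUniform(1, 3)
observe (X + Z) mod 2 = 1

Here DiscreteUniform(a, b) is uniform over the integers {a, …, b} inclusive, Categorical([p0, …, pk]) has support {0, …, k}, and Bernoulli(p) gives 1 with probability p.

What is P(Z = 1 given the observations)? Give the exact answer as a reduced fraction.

Enumerate traces; 10 have nonzero weight after conditioning:
  (Z=0, Y=0, X=1) weight 1/15
  (Z=0, Y=0, X=3) weight 1/15
  (Z=0, Y=1, X=1) weight 1/15
  (Z=0, Y=1, X=3) weight 1/15
  (Z=1, Y=0, X=2) weight 1/15
  (Z=1, Y=1, X=2) weight 1/15
  (Z=2, Y=0, X=1) weight 1/30
  (Z=2, Y=0, X=3) weight 1/30
  … 2 more
Group by Z:
  weight(Z=0) = 4/15
  weight(Z=1) = 2/15
  weight(Z=2) = 2/15
Total weight = 4/15 + 2/15 + 2/15 = 8/15
P(Z=0 | obs) = 4/15 / 8/15 = 1/2
P(Z=1 | obs) = 2/15 / 8/15 = 1/4
P(Z=2 | obs) = 2/15 / 8/15 = 1/4

P(Z = 1 | obs) = 1/4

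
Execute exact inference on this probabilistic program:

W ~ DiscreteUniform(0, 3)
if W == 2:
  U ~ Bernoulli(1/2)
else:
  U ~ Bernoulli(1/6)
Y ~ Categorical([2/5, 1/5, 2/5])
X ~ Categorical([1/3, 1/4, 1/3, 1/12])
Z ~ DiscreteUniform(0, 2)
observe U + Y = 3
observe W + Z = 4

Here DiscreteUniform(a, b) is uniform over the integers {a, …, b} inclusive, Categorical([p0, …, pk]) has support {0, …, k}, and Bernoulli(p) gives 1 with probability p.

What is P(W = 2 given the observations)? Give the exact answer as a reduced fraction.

Enumerate traces; 8 have nonzero weight after conditioning:
  (W=2, U=1, Y=2, X=0, Z=2) weight 1/180
  (W=2, U=1, Y=2, X=1, Z=2) weight 1/240
  (W=2, U=1, Y=2, X=2, Z=2) weight 1/180
  (W=2, U=1, Y=2, X=3, Z=2) weight 1/720
  (W=3, U=1, Y=2, X=0, Z=1) weight 1/540
  (W=3, U=1, Y=2, X=1, Z=1) weight 1/720
  (W=3, U=1, Y=2, X=2, Z=1) weight 1/540
  (W=3, U=1, Y=2, X=3, Z=1) weight 1/2160
Group by W:
  weight(W=2) = 1/60
  weight(W=3) = 1/180
Total weight = 1/60 + 1/180 = 1/45
P(W=2 | obs) = 1/60 / 1/45 = 3/4
P(W=3 | obs) = 1/180 / 1/45 = 1/4

P(W = 2 | obs) = 3/4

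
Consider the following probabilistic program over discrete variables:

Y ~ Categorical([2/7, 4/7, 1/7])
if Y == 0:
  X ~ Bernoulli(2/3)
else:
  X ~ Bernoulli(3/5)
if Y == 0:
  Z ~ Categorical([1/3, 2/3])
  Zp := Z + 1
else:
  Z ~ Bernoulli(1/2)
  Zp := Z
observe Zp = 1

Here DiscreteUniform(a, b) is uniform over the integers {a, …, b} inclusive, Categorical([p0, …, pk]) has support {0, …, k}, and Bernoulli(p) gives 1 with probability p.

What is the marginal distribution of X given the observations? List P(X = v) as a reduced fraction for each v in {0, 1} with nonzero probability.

P(X=0) = 22/57, P(X=1) = 35/57

Enumerate traces; 6 have nonzero weight after conditioning:
  (Y=0, X=0, Z=0) weight 2/63
  (Y=0, X=1, Z=0) weight 4/63
  (Y=1, X=0, Z=1) weight 4/35
  (Y=1, X=1, Z=1) weight 6/35
  (Y=2, X=0, Z=1) weight 1/35
  (Y=2, X=1, Z=1) weight 3/70
Group by X:
  weight(X=0) = 11/63
  weight(X=1) = 5/18
Total weight = 11/63 + 5/18 = 19/42
P(X=0 | obs) = 11/63 / 19/42 = 22/57
P(X=1 | obs) = 5/18 / 19/42 = 35/57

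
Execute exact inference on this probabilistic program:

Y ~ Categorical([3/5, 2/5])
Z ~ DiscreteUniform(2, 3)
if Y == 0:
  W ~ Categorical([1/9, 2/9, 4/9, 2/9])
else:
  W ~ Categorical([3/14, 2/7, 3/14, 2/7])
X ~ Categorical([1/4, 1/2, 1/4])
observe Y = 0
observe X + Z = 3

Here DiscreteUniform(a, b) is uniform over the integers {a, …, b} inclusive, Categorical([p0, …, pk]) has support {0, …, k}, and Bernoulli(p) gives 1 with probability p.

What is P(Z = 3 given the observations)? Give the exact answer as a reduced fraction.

Enumerate traces; 8 have nonzero weight after conditioning:
  (Y=0, Z=2, W=0, X=1) weight 1/60
  (Y=0, Z=2, W=1, X=1) weight 1/30
  (Y=0, Z=2, W=2, X=1) weight 1/15
  (Y=0, Z=2, W=3, X=1) weight 1/30
  (Y=0, Z=3, W=0, X=0) weight 1/120
  (Y=0, Z=3, W=1, X=0) weight 1/60
  (Y=0, Z=3, W=2, X=0) weight 1/30
  (Y=0, Z=3, W=3, X=0) weight 1/60
Group by Z:
  weight(Z=2) = 3/20
  weight(Z=3) = 3/40
Total weight = 3/20 + 3/40 = 9/40
P(Z=2 | obs) = 3/20 / 9/40 = 2/3
P(Z=3 | obs) = 3/40 / 9/40 = 1/3

P(Z = 3 | obs) = 1/3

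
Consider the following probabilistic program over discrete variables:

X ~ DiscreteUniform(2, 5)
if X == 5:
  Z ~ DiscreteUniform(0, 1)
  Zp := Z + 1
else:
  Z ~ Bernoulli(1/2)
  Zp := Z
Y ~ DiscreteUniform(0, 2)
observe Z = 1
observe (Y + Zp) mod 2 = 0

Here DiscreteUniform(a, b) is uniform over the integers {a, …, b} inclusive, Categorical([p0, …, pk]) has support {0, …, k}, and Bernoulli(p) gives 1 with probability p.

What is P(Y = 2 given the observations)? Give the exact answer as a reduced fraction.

P(Y = 2 | obs) = 1/5

Enumerate traces; 5 have nonzero weight after conditioning:
  (X=2, Z=1, Y=1) weight 1/24
  (X=3, Z=1, Y=1) weight 1/24
  (X=4, Z=1, Y=1) weight 1/24
  (X=5, Z=1, Y=0) weight 1/24
  (X=5, Z=1, Y=2) weight 1/24
Group by Y:
  weight(Y=0) = 1/24
  weight(Y=1) = 1/8
  weight(Y=2) = 1/24
Total weight = 1/24 + 1/8 + 1/24 = 5/24
P(Y=0 | obs) = 1/24 / 5/24 = 1/5
P(Y=1 | obs) = 1/8 / 5/24 = 3/5
P(Y=2 | obs) = 1/24 / 5/24 = 1/5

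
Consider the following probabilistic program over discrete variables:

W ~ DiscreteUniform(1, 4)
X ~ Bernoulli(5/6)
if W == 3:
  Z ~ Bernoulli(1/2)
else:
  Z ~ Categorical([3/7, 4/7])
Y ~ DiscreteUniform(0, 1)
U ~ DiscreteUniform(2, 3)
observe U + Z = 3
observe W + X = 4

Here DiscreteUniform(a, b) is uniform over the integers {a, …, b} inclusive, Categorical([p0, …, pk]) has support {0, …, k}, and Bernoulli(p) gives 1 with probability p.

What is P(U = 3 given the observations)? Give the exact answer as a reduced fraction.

P(U = 3 | obs) = 41/84

Enumerate traces; 8 have nonzero weight after conditioning:
  (W=3, X=1, Z=0, Y=0, U=3) weight 5/192
  (W=3, X=1, Z=0, Y=1, U=3) weight 5/192
  (W=3, X=1, Z=1, Y=0, U=2) weight 5/192
  (W=3, X=1, Z=1, Y=1, U=2) weight 5/192
  (W=4, X=0, Z=0, Y=0, U=3) weight 1/224
  (W=4, X=0, Z=0, Y=1, U=3) weight 1/224
  (W=4, X=0, Z=1, Y=0, U=2) weight 1/168
  (W=4, X=0, Z=1, Y=1, U=2) weight 1/168
Group by U:
  weight(U=2) = 43/672
  weight(U=3) = 41/672
Total weight = 43/672 + 41/672 = 1/8
P(U=2 | obs) = 43/672 / 1/8 = 43/84
P(U=3 | obs) = 41/672 / 1/8 = 41/84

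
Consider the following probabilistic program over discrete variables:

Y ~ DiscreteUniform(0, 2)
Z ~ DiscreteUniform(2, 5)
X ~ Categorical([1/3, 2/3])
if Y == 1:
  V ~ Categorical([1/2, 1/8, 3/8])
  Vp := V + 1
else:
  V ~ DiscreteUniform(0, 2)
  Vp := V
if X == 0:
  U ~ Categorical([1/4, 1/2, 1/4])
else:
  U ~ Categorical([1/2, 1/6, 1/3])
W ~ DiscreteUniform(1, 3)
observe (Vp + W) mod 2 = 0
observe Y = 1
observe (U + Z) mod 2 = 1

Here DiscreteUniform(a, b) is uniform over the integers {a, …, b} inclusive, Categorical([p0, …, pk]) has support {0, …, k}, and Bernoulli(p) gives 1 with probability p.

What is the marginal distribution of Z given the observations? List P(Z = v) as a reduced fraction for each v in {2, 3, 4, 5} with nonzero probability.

Enumerate traces; 60 have nonzero weight after conditioning:
  (Y=1, Z=2, X=0, V=0, U=1, W=1) weight 1/432
  (Y=1, Z=2, X=0, V=0, U=1, W=3) weight 1/432
  (Y=1, Z=2, X=0, V=1, U=1, W=2) weight 1/1728
  (Y=1, Z=2, X=0, V=2, U=1, W=1) weight 1/576
  (Y=1, Z=2, X=0, V=2, U=1, W=3) weight 1/576
  (Y=1, Z=2, X=1, V=0, U=1, W=1) weight 1/648
  (Y=1, Z=2, X=1, V=0, U=1, W=3) weight 1/648
  (Y=1, Z=2, X=1, V=1, U=1, W=2) weight 1/2592
  (Y=1, Z=3, X=0, V=0, U=0, W=1) weight 1/864
  (Y=1, Z=4, X=0, V=0, U=1, W=1) weight 1/432
  … 50 more
Group by Z:
  weight(Z=2) = 25/1728
  weight(Z=3) = 65/1728
  weight(Z=4) = 25/1728
  weight(Z=5) = 65/1728
Total weight = 25/1728 + 65/1728 + 25/1728 + 65/1728 = 5/48
P(Z=2 | obs) = 25/1728 / 5/48 = 5/36
P(Z=3 | obs) = 65/1728 / 5/48 = 13/36
P(Z=4 | obs) = 25/1728 / 5/48 = 5/36
P(Z=5 | obs) = 65/1728 / 5/48 = 13/36

P(Z=2) = 5/36, P(Z=3) = 13/36, P(Z=4) = 5/36, P(Z=5) = 13/36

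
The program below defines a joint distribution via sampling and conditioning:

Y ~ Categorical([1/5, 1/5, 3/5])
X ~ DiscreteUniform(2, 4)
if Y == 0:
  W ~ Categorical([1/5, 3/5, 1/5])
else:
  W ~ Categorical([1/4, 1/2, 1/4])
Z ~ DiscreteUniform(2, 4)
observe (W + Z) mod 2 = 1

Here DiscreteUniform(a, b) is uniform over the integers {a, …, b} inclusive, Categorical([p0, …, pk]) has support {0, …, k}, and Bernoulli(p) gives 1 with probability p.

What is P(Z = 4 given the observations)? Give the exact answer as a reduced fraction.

Enumerate traces; 36 have nonzero weight after conditioning:
  (Y=0, X=2, W=0, Z=3) weight 1/225
  (Y=0, X=2, W=1, Z=2) weight 1/75
  (Y=0, X=2, W=1, Z=4) weight 1/75
  (Y=0, X=2, W=2, Z=3) weight 1/225
  (Y=0, X=3, W=0, Z=3) weight 1/225
  (Y=0, X=3, W=1, Z=2) weight 1/75
  (Y=0, X=3, W=1, Z=4) weight 1/75
  (Y=0, X=3, W=2, Z=3) weight 1/225
  … 28 more
Group by Z:
  weight(Z=2) = 13/75
  weight(Z=3) = 4/25
  weight(Z=4) = 13/75
Total weight = 13/75 + 4/25 + 13/75 = 38/75
P(Z=2 | obs) = 13/75 / 38/75 = 13/38
P(Z=3 | obs) = 4/25 / 38/75 = 6/19
P(Z=4 | obs) = 13/75 / 38/75 = 13/38

P(Z = 4 | obs) = 13/38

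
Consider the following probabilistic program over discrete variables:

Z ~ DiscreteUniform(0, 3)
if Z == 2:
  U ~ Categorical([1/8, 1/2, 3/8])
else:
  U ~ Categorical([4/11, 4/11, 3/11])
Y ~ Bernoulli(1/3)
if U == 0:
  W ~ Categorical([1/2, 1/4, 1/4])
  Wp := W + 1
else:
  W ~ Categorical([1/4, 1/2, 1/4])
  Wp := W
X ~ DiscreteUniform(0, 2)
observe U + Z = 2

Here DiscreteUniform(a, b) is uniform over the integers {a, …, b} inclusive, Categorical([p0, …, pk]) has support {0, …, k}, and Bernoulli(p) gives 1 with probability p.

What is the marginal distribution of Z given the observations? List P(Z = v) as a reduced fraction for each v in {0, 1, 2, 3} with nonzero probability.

Enumerate traces; 54 have nonzero weight after conditioning:
  (Z=0, U=2, Y=0, W=0, X=0) weight 1/264
  (Z=0, U=2, Y=0, W=0, X=1) weight 1/264
  (Z=0, U=2, Y=0, W=0, X=2) weight 1/264
  (Z=0, U=2, Y=0, W=1, X=0) weight 1/132
  (Z=0, U=2, Y=0, W=1, X=1) weight 1/132
  (Z=0, U=2, Y=0, W=1, X=2) weight 1/132
  (Z=0, U=2, Y=0, W=2, X=0) weight 1/264
  (Z=0, U=2, Y=0, W=2, X=1) weight 1/264
  (Z=1, U=1, Y=0, W=0, X=0) weight 1/198
  (Z=2, U=0, Y=0, W=0, X=0) weight 1/288
  … 44 more
Group by Z:
  weight(Z=0) = 3/44
  weight(Z=1) = 1/11
  weight(Z=2) = 1/32
Total weight = 3/44 + 1/11 + 1/32 = 67/352
P(Z=0 | obs) = 3/44 / 67/352 = 24/67
P(Z=1 | obs) = 1/11 / 67/352 = 32/67
P(Z=2 | obs) = 1/32 / 67/352 = 11/67

P(Z=0) = 24/67, P(Z=1) = 32/67, P(Z=2) = 11/67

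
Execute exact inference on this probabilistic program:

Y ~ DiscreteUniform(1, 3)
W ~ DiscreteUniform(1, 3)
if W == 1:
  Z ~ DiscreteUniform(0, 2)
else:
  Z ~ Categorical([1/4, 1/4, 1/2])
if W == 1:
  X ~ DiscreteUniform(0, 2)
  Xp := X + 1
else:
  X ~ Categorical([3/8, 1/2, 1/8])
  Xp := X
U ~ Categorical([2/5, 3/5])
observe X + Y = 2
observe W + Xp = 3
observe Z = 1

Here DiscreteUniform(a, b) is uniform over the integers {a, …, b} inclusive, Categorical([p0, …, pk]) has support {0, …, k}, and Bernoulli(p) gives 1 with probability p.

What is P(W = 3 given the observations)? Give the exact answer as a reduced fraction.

Enumerate traces; 6 have nonzero weight after conditioning:
  (Y=1, W=1, Z=1, X=1, U=0) weight 2/405
  (Y=1, W=1, Z=1, X=1, U=1) weight 1/135
  (Y=1, W=2, Z=1, X=1, U=0) weight 1/180
  (Y=1, W=2, Z=1, X=1, U=1) weight 1/120
  (Y=2, W=3, Z=1, X=0, U=0) weight 1/240
  (Y=2, W=3, Z=1, X=0, U=1) weight 1/160
Group by W:
  weight(W=1) = 1/81
  weight(W=2) = 1/72
  weight(W=3) = 1/96
Total weight = 1/81 + 1/72 + 1/96 = 95/2592
P(W=1 | obs) = 1/81 / 95/2592 = 32/95
P(W=2 | obs) = 1/72 / 95/2592 = 36/95
P(W=3 | obs) = 1/96 / 95/2592 = 27/95

P(W = 3 | obs) = 27/95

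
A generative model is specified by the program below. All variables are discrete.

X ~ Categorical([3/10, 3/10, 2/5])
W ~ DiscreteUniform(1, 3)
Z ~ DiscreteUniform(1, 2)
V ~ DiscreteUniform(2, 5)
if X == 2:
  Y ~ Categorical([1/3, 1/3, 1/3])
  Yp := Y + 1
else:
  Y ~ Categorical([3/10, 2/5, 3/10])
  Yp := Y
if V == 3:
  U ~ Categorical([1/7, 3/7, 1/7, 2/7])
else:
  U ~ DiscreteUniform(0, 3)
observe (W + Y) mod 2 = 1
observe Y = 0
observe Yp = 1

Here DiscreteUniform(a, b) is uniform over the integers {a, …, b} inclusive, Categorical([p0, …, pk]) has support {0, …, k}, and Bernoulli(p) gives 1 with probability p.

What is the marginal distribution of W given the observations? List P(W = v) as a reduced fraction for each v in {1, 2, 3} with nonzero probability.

P(W=1) = 1/2, P(W=3) = 1/2

Enumerate traces; 64 have nonzero weight after conditioning:
  (X=2, W=1, Z=1, V=2, Y=0, U=0) weight 1/720
  (X=2, W=1, Z=1, V=2, Y=0, U=1) weight 1/720
  (X=2, W=1, Z=1, V=2, Y=0, U=2) weight 1/720
  (X=2, W=1, Z=1, V=2, Y=0, U=3) weight 1/720
  (X=2, W=1, Z=1, V=3, Y=0, U=0) weight 1/1260
  (X=2, W=1, Z=1, V=3, Y=0, U=1) weight 1/420
  (X=2, W=1, Z=1, V=3, Y=0, U=2) weight 1/1260
  (X=2, W=1, Z=1, V=3, Y=0, U=3) weight 1/630
  (X=2, W=3, Z=1, V=2, Y=0, U=0) weight 1/720
  … 55 more
Group by W:
  weight(W=1) = 2/45
  weight(W=3) = 2/45
Total weight = 2/45 + 2/45 = 4/45
P(W=1 | obs) = 2/45 / 4/45 = 1/2
P(W=3 | obs) = 2/45 / 4/45 = 1/2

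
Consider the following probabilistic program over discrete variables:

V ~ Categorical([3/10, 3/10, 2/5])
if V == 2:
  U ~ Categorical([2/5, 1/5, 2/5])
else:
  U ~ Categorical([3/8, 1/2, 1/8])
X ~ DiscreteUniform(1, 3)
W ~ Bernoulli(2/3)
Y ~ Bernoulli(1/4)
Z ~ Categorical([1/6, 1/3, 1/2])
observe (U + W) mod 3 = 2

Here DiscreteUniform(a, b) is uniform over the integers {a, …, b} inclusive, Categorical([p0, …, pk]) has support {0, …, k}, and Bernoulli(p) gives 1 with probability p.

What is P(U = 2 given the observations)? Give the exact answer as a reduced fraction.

P(U = 2 | obs) = 47/199

Enumerate traces; 108 have nonzero weight after conditioning:
  (V=0, U=1, X=1, W=1, Y=0, Z=0) weight 1/240
  (V=0, U=1, X=1, W=1, Y=0, Z=1) weight 1/120
  (V=0, U=1, X=1, W=1, Y=0, Z=2) weight 1/80
  (V=0, U=1, X=1, W=1, Y=1, Z=0) weight 1/720
  (V=0, U=1, X=1, W=1, Y=1, Z=1) weight 1/360
  (V=0, U=1, X=1, W=1, Y=1, Z=2) weight 1/240
  (V=0, U=1, X=2, W=1, Y=0, Z=0) weight 1/240
  (V=0, U=1, X=2, W=1, Y=0, Z=1) weight 1/120
  (V=0, U=2, X=1, W=0, Y=0, Z=0) weight 1/1920
  … 99 more
Group by U:
  weight(U=1) = 19/75
  weight(U=2) = 47/600
Total weight = 19/75 + 47/600 = 199/600
P(U=1 | obs) = 19/75 / 199/600 = 152/199
P(U=2 | obs) = 47/600 / 199/600 = 47/199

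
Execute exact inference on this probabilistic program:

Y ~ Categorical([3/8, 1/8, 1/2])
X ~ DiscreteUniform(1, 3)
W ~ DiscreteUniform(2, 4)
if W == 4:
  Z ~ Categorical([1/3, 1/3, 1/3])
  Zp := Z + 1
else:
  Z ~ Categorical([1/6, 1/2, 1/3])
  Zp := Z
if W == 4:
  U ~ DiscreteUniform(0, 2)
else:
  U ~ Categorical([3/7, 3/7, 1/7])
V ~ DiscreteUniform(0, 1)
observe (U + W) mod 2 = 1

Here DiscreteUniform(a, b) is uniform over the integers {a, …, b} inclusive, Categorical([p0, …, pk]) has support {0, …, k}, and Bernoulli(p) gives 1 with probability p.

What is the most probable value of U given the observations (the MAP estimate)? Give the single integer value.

Enumerate traces; 216 have nonzero weight after conditioning:
  (Y=0, X=1, W=2, Z=0, U=1, V=0) weight 1/672
  (Y=0, X=1, W=2, Z=0, U=1, V=1) weight 1/672
  (Y=0, X=1, W=2, Z=1, U=1, V=0) weight 1/224
  (Y=0, X=1, W=2, Z=1, U=1, V=1) weight 1/224
  (Y=0, X=1, W=2, Z=2, U=1, V=0) weight 1/336
  (Y=0, X=1, W=2, Z=2, U=1, V=1) weight 1/336
  (Y=0, X=1, W=3, Z=0, U=0, V=0) weight 1/672
  (Y=0, X=1, W=3, Z=0, U=0, V=1) weight 1/672
  (Y=0, X=1, W=3, Z=0, U=2, V=0) weight 1/2016
  … 207 more
Group by U:
  weight(U=0) = 1/7
  weight(U=1) = 16/63
  weight(U=2) = 1/21
Total weight = 1/7 + 16/63 + 1/21 = 4/9
P(U=0 | obs) = 1/7 / 4/9 = 9/28
P(U=1 | obs) = 16/63 / 4/9 = 4/7
P(U=2 | obs) = 1/21 / 4/9 = 3/28
argmax = 1

argmax_v P(U = v | obs) = 1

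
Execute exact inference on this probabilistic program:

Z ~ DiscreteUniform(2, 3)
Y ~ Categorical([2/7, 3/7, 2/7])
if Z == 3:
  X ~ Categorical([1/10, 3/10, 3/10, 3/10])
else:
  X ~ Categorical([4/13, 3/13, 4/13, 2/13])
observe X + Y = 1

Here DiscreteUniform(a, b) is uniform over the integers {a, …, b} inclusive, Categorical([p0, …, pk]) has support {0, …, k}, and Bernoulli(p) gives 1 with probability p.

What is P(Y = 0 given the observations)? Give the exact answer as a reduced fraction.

P(Y = 0 | obs) = 46/99

Enumerate traces; 4 have nonzero weight after conditioning:
  (Z=2, Y=0, X=1) weight 3/91
  (Z=2, Y=1, X=0) weight 6/91
  (Z=3, Y=0, X=1) weight 3/70
  (Z=3, Y=1, X=0) weight 3/140
Group by Y:
  weight(Y=0) = 69/910
  weight(Y=1) = 159/1820
Total weight = 69/910 + 159/1820 = 297/1820
P(Y=0 | obs) = 69/910 / 297/1820 = 46/99
P(Y=1 | obs) = 159/1820 / 297/1820 = 53/99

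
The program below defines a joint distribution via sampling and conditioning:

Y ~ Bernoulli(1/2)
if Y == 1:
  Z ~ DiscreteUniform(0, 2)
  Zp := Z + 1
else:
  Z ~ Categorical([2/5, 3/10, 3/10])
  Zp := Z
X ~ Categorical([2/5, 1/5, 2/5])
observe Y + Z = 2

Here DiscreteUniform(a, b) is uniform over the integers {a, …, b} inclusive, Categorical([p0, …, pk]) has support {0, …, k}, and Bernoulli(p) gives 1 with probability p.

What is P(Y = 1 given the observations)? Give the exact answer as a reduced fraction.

Enumerate traces; 6 have nonzero weight after conditioning:
  (Y=0, Z=2, X=0) weight 3/50
  (Y=0, Z=2, X=1) weight 3/100
  (Y=0, Z=2, X=2) weight 3/50
  (Y=1, Z=1, X=0) weight 1/15
  (Y=1, Z=1, X=1) weight 1/30
  (Y=1, Z=1, X=2) weight 1/15
Group by Y:
  weight(Y=0) = 3/20
  weight(Y=1) = 1/6
Total weight = 3/20 + 1/6 = 19/60
P(Y=0 | obs) = 3/20 / 19/60 = 9/19
P(Y=1 | obs) = 1/6 / 19/60 = 10/19

P(Y = 1 | obs) = 10/19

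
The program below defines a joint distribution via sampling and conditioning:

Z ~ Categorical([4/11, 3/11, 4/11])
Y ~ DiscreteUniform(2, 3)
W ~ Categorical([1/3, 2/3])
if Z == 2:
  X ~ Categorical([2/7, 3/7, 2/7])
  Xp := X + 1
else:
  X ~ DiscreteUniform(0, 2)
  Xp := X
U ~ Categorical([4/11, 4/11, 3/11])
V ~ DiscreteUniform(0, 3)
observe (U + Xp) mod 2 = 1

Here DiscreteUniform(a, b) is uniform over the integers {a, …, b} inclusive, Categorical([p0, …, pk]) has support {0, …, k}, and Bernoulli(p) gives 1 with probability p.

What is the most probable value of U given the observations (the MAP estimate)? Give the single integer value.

Enumerate traces; 208 have nonzero weight after conditioning:
  (Z=0, Y=2, W=0, X=0, U=1, V=0) weight 2/1089
  (Z=0, Y=2, W=0, X=0, U=1, V=1) weight 2/1089
  (Z=0, Y=2, W=0, X=0, U=1, V=2) weight 2/1089
  (Z=0, Y=2, W=0, X=0, U=1, V=3) weight 2/1089
  (Z=0, Y=2, W=0, X=1, U=0, V=0) weight 2/1089
  (Z=0, Y=2, W=0, X=1, U=0, V=1) weight 2/1089
  (Z=0, Y=2, W=0, X=1, U=0, V=2) weight 2/1089
  (Z=0, Y=2, W=0, X=1, U=0, V=3) weight 2/1089
  (Z=0, Y=2, W=0, X=1, U=2, V=0) weight 1/726
  … 199 more
Group by U:
  weight(U=0) = 388/2541
  weight(U=1) = 536/2541
  weight(U=2) = 97/847
Total weight = 388/2541 + 536/2541 + 97/847 = 405/847
P(U=0 | obs) = 388/2541 / 405/847 = 388/1215
P(U=1 | obs) = 536/2541 / 405/847 = 536/1215
P(U=2 | obs) = 97/847 / 405/847 = 97/405
argmax = 1

argmax_v P(U = v | obs) = 1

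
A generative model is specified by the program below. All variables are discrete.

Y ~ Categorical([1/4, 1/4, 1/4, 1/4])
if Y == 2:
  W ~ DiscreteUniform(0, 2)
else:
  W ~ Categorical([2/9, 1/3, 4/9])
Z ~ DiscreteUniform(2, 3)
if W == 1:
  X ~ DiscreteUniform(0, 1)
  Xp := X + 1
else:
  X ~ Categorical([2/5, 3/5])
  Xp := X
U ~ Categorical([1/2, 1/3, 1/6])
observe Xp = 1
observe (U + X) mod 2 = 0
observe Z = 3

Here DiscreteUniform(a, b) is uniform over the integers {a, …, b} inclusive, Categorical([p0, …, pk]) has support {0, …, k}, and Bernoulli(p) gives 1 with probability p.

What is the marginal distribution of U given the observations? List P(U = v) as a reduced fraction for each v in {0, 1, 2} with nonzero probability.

Enumerate traces; 16 have nonzero weight after conditioning:
  (Y=0, W=0, Z=3, X=1, U=1) weight 1/180
  (Y=0, W=1, Z=3, X=0, U=0) weight 1/96
  (Y=0, W=1, Z=3, X=0, U=2) weight 1/288
  (Y=0, W=2, Z=3, X=1, U=1) weight 1/90
  (Y=1, W=0, Z=3, X=1, U=1) weight 1/180
  (Y=1, W=1, Z=3, X=0, U=0) weight 1/96
  (Y=1, W=1, Z=3, X=0, U=2) weight 1/288
  (Y=1, W=2, Z=3, X=1, U=1) weight 1/90
  … 8 more
Group by U:
  weight(U=0) = 1/24
  weight(U=1) = 1/15
  weight(U=2) = 1/72
Total weight = 1/24 + 1/15 + 1/72 = 11/90
P(U=0 | obs) = 1/24 / 11/90 = 15/44
P(U=1 | obs) = 1/15 / 11/90 = 6/11
P(U=2 | obs) = 1/72 / 11/90 = 5/44

P(U=0) = 15/44, P(U=1) = 6/11, P(U=2) = 5/44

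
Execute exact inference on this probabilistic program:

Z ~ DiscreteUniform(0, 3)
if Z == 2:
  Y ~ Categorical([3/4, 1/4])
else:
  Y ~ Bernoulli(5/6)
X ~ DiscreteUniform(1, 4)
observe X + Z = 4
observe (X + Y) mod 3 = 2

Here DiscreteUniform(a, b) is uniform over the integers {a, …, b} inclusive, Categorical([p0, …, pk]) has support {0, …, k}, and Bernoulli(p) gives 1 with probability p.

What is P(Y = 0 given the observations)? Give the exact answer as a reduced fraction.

P(Y = 0 | obs) = 9/29

Enumerate traces; 3 have nonzero weight after conditioning:
  (Z=0, Y=1, X=4) weight 5/96
  (Z=2, Y=0, X=2) weight 3/64
  (Z=3, Y=1, X=1) weight 5/96
Group by Y:
  weight(Y=0) = 3/64
  weight(Y=1) = 5/48
Total weight = 3/64 + 5/48 = 29/192
P(Y=0 | obs) = 3/64 / 29/192 = 9/29
P(Y=1 | obs) = 5/48 / 29/192 = 20/29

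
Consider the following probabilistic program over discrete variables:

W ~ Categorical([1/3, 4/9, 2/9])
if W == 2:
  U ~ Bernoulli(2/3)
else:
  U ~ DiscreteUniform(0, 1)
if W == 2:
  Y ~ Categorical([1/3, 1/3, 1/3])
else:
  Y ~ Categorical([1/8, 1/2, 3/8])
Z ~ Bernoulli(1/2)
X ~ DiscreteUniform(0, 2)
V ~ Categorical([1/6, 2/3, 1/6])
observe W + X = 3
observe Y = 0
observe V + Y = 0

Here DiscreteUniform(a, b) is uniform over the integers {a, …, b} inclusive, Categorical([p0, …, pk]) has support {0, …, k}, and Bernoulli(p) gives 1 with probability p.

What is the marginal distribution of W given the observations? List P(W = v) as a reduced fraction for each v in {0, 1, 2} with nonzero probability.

P(W=1) = 3/7, P(W=2) = 4/7

Enumerate traces; 8 have nonzero weight after conditioning:
  (W=1, U=0, Y=0, Z=0, X=2, V=0) weight 1/1296
  (W=1, U=0, Y=0, Z=1, X=2, V=0) weight 1/1296
  (W=1, U=1, Y=0, Z=0, X=2, V=0) weight 1/1296
  (W=1, U=1, Y=0, Z=1, X=2, V=0) weight 1/1296
  (W=2, U=0, Y=0, Z=0, X=1, V=0) weight 1/1458
  (W=2, U=0, Y=0, Z=1, X=1, V=0) weight 1/1458
  (W=2, U=1, Y=0, Z=0, X=1, V=0) weight 1/729
  (W=2, U=1, Y=0, Z=1, X=1, V=0) weight 1/729
Group by W:
  weight(W=1) = 1/324
  weight(W=2) = 1/243
Total weight = 1/324 + 1/243 = 7/972
P(W=1 | obs) = 1/324 / 7/972 = 3/7
P(W=2 | obs) = 1/243 / 7/972 = 4/7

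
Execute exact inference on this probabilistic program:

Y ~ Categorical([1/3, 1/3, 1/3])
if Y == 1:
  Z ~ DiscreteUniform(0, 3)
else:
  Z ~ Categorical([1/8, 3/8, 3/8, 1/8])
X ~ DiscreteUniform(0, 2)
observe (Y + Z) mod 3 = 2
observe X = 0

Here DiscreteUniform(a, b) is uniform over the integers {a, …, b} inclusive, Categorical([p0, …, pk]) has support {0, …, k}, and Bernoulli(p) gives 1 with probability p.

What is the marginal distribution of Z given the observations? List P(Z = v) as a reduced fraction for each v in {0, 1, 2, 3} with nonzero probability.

P(Z=0) = 1/7, P(Z=1) = 2/7, P(Z=2) = 3/7, P(Z=3) = 1/7

Enumerate traces; 4 have nonzero weight after conditioning:
  (Y=0, Z=2, X=0) weight 1/24
  (Y=1, Z=1, X=0) weight 1/36
  (Y=2, Z=0, X=0) weight 1/72
  (Y=2, Z=3, X=0) weight 1/72
Group by Z:
  weight(Z=0) = 1/72
  weight(Z=1) = 1/36
  weight(Z=2) = 1/24
  weight(Z=3) = 1/72
Total weight = 1/72 + 1/36 + 1/24 + 1/72 = 7/72
P(Z=0 | obs) = 1/72 / 7/72 = 1/7
P(Z=1 | obs) = 1/36 / 7/72 = 2/7
P(Z=2 | obs) = 1/24 / 7/72 = 3/7
P(Z=3 | obs) = 1/72 / 7/72 = 1/7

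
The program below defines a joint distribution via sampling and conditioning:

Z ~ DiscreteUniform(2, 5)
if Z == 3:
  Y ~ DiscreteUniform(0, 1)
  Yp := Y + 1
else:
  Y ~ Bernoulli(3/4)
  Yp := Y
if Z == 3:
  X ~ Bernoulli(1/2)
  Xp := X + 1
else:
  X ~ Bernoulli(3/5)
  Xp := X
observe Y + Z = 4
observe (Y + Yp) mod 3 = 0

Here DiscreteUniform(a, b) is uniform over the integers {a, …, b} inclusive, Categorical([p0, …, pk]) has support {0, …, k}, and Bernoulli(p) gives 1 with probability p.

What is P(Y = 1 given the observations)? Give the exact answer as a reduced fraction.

Enumerate traces; 4 have nonzero weight after conditioning:
  (Z=3, Y=1, X=0) weight 1/16
  (Z=3, Y=1, X=1) weight 1/16
  (Z=4, Y=0, X=0) weight 1/40
  (Z=4, Y=0, X=1) weight 3/80
Group by Y:
  weight(Y=0) = 1/16
  weight(Y=1) = 1/8
Total weight = 1/16 + 1/8 = 3/16
P(Y=0 | obs) = 1/16 / 3/16 = 1/3
P(Y=1 | obs) = 1/8 / 3/16 = 2/3

P(Y = 1 | obs) = 2/3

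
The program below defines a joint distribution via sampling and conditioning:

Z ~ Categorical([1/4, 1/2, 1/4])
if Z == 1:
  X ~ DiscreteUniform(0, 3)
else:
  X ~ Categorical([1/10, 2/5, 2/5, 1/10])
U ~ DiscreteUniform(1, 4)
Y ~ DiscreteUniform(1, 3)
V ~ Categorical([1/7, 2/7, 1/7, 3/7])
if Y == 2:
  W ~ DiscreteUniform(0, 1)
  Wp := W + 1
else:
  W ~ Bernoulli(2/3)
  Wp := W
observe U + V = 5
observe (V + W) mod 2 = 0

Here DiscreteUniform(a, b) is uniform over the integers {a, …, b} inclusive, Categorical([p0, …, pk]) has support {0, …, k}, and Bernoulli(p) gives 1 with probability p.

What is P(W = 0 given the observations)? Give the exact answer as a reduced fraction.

P(W = 0 | obs) = 7/62

Enumerate traces; 108 have nonzero weight after conditioning:
  (Z=0, X=0, U=2, Y=1, V=3, W=1) weight 1/1680
  (Z=0, X=0, U=2, Y=2, V=3, W=1) weight 1/2240
  (Z=0, X=0, U=2, Y=3, V=3, W=1) weight 1/1680
  (Z=0, X=0, U=3, Y=1, V=2, W=0) weight 1/10080
  (Z=0, X=0, U=3, Y=2, V=2, W=0) weight 1/6720
  (Z=0, X=0, U=3, Y=3, V=2, W=0) weight 1/10080
  (Z=0, X=0, U=4, Y=1, V=1, W=1) weight 1/2520
  (Z=0, X=0, U=4, Y=2, V=1, W=1) weight 1/3360
  … 100 more
Group by W:
  weight(W=0) = 1/72
  weight(W=1) = 55/504
Total weight = 1/72 + 55/504 = 31/252
P(W=0 | obs) = 1/72 / 31/252 = 7/62
P(W=1 | obs) = 55/504 / 31/252 = 55/62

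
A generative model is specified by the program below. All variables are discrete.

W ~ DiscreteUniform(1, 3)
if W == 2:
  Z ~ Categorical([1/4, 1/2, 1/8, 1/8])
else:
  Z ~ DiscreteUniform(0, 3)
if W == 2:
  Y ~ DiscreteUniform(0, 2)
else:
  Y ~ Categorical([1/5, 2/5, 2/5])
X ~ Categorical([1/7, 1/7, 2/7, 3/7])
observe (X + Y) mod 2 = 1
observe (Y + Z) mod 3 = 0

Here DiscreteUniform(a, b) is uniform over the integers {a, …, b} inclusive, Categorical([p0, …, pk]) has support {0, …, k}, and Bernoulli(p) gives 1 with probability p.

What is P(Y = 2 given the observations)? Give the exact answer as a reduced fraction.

Enumerate traces; 24 have nonzero weight after conditioning:
  (W=1, Z=0, Y=0, X=1) weight 1/420
  (W=1, Z=0, Y=0, X=3) weight 1/140
  (W=1, Z=1, Y=2, X=1) weight 1/210
  (W=1, Z=1, Y=2, X=3) weight 1/70
  (W=1, Z=2, Y=1, X=0) weight 1/210
  (W=1, Z=2, Y=1, X=2) weight 1/105
  (W=1, Z=3, Y=0, X=1) weight 1/420
  (W=1, Z=3, Y=0, X=3) weight 1/140
  … 16 more
Group by Y:
  weight(Y=0) = 13/210
  weight(Y=1) = 29/840
  weight(Y=2) = 22/315
Total weight = 13/210 + 29/840 + 22/315 = 419/2520
P(Y=0 | obs) = 13/210 / 419/2520 = 156/419
P(Y=1 | obs) = 29/840 / 419/2520 = 87/419
P(Y=2 | obs) = 22/315 / 419/2520 = 176/419

P(Y = 2 | obs) = 176/419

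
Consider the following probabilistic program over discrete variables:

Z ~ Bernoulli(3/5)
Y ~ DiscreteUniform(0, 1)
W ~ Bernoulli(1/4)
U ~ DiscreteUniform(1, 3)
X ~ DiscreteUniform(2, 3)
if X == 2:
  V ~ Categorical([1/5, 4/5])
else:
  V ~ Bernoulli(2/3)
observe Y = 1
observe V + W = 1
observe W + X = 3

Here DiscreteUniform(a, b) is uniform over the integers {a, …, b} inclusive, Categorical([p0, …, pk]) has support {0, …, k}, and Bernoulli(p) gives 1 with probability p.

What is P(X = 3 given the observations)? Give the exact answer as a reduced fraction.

P(X = 3 | obs) = 10/11

Enumerate traces; 12 have nonzero weight after conditioning:
  (Z=0, Y=1, W=0, U=1, X=3, V=1) weight 1/60
  (Z=0, Y=1, W=0, U=2, X=3, V=1) weight 1/60
  (Z=0, Y=1, W=0, U=3, X=3, V=1) weight 1/60
  (Z=0, Y=1, W=1, U=1, X=2, V=0) weight 1/600
  (Z=0, Y=1, W=1, U=2, X=2, V=0) weight 1/600
  (Z=0, Y=1, W=1, U=3, X=2, V=0) weight 1/600
  (Z=1, Y=1, W=0, U=1, X=3, V=1) weight 1/40
  (Z=1, Y=1, W=0, U=2, X=3, V=1) weight 1/40
  … 4 more
Group by X:
  weight(X=2) = 1/80
  weight(X=3) = 1/8
Total weight = 1/80 + 1/8 = 11/80
P(X=2 | obs) = 1/80 / 11/80 = 1/11
P(X=3 | obs) = 1/8 / 11/80 = 10/11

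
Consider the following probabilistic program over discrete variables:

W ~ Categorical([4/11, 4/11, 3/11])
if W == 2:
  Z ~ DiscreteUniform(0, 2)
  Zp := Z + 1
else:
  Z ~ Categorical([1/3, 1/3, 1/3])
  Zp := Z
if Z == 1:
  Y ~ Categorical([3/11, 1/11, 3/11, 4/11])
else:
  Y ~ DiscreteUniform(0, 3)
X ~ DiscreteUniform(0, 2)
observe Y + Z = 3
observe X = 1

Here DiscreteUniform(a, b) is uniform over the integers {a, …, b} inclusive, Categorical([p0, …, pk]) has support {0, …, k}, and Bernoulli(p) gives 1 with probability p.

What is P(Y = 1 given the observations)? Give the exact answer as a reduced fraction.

P(Y = 1 | obs) = 11/34

Enumerate traces; 9 have nonzero weight after conditioning:
  (W=0, Z=0, Y=3, X=1) weight 1/99
  (W=0, Z=1, Y=2, X=1) weight 4/363
  (W=0, Z=2, Y=1, X=1) weight 1/99
  (W=1, Z=0, Y=3, X=1) weight 1/99
  (W=1, Z=1, Y=2, X=1) weight 4/363
  (W=1, Z=2, Y=1, X=1) weight 1/99
  (W=2, Z=0, Y=3, X=1) weight 1/132
  (W=2, Z=1, Y=2, X=1) weight 1/121
  … 1 more
Group by Y:
  weight(Y=1) = 1/36
  weight(Y=2) = 1/33
  weight(Y=3) = 1/36
Total weight = 1/36 + 1/33 + 1/36 = 17/198
P(Y=1 | obs) = 1/36 / 17/198 = 11/34
P(Y=2 | obs) = 1/33 / 17/198 = 6/17
P(Y=3 | obs) = 1/36 / 17/198 = 11/34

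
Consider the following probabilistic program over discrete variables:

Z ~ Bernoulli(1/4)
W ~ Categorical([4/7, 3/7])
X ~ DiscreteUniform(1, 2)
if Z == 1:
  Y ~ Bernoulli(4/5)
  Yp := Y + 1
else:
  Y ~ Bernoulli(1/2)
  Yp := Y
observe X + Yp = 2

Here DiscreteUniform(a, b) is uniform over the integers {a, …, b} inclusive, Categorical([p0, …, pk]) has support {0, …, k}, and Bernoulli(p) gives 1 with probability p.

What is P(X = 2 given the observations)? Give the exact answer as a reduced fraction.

P(X = 2 | obs) = 15/32

Enumerate traces; 6 have nonzero weight after conditioning:
  (Z=0, W=0, X=1, Y=1) weight 3/28
  (Z=0, W=0, X=2, Y=0) weight 3/28
  (Z=0, W=1, X=1, Y=1) weight 9/112
  (Z=0, W=1, X=2, Y=0) weight 9/112
  (Z=1, W=0, X=1, Y=0) weight 1/70
  (Z=1, W=1, X=1, Y=0) weight 3/280
Group by X:
  weight(X=1) = 17/80
  weight(X=2) = 3/16
Total weight = 17/80 + 3/16 = 2/5
P(X=1 | obs) = 17/80 / 2/5 = 17/32
P(X=2 | obs) = 3/16 / 2/5 = 15/32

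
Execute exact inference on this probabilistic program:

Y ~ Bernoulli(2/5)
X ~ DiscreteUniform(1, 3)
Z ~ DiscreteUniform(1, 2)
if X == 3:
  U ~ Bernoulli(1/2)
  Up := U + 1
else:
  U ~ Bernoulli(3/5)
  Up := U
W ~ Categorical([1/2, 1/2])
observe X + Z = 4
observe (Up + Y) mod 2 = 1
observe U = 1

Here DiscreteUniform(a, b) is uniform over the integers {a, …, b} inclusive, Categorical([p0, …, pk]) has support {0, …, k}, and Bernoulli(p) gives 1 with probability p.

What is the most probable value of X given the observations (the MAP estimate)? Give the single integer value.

argmax_v P(X = v | obs) = 2

Enumerate traces; 4 have nonzero weight after conditioning:
  (Y=0, X=2, Z=2, U=1, W=0) weight 3/100
  (Y=0, X=2, Z=2, U=1, W=1) weight 3/100
  (Y=1, X=3, Z=1, U=1, W=0) weight 1/60
  (Y=1, X=3, Z=1, U=1, W=1) weight 1/60
Group by X:
  weight(X=2) = 3/50
  weight(X=3) = 1/30
Total weight = 3/50 + 1/30 = 7/75
P(X=2 | obs) = 3/50 / 7/75 = 9/14
P(X=3 | obs) = 1/30 / 7/75 = 5/14
argmax = 2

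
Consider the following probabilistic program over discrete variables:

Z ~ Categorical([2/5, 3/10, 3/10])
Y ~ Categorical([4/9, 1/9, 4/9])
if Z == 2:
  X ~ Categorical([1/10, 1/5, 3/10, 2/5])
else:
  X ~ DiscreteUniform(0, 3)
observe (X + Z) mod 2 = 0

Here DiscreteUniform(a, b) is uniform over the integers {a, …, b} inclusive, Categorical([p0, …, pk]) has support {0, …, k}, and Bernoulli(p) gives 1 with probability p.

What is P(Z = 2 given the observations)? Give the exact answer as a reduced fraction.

Enumerate traces; 18 have nonzero weight after conditioning:
  (Z=0, Y=0, X=0) weight 2/45
  (Z=0, Y=0, X=2) weight 2/45
  (Z=0, Y=1, X=0) weight 1/90
  (Z=0, Y=1, X=2) weight 1/90
  (Z=0, Y=2, X=0) weight 2/45
  (Z=0, Y=2, X=2) weight 2/45
  (Z=1, Y=0, X=1) weight 1/30
  (Z=1, Y=0, X=3) weight 1/30
  (Z=2, Y=0, X=0) weight 1/75
  … 9 more
Group by Z:
  weight(Z=0) = 1/5
  weight(Z=1) = 3/20
  weight(Z=2) = 3/25
Total weight = 1/5 + 3/20 + 3/25 = 47/100
P(Z=0 | obs) = 1/5 / 47/100 = 20/47
P(Z=1 | obs) = 3/20 / 47/100 = 15/47
P(Z=2 | obs) = 3/25 / 47/100 = 12/47

P(Z = 2 | obs) = 12/47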